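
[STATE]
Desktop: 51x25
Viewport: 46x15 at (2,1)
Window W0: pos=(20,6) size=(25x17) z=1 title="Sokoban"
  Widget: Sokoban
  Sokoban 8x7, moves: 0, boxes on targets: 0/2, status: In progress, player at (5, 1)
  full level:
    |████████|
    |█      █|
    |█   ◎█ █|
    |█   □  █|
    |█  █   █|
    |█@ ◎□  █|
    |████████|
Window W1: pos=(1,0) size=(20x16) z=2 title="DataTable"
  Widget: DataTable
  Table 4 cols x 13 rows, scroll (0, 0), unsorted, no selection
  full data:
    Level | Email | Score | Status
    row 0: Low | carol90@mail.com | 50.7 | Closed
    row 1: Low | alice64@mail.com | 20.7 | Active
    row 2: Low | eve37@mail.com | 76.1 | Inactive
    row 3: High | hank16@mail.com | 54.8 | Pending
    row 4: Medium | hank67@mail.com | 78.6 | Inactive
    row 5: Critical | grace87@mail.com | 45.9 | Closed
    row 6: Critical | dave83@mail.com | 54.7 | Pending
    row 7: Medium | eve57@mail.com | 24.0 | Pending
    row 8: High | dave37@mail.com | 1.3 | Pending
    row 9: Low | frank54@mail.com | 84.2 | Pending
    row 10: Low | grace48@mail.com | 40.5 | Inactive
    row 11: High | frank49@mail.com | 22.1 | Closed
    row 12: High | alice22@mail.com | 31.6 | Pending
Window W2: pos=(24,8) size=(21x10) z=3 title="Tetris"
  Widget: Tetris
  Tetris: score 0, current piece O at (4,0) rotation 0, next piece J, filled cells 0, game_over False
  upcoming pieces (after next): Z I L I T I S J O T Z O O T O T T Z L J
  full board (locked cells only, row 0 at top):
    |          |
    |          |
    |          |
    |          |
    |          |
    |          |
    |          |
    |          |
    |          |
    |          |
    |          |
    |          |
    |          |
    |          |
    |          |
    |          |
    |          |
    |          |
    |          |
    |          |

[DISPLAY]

 DataTable        ┃                           
──────────────────┨                           
Level   │Email    ┃                           
────────┼─────────┃                           
Low     │carol90@m┃                           
Low     │alice64@m┃━━━━━━━━━━━━━━━━━━━━━━━┓   
Low     │eve37@mai┃ Sokoban               ┃   
High    │hank16@ma┃───┏━━━━━━━━━━━━━━━━━━━┓   
Medium  │hank67@ma┃███┃ Tetris            ┃   
Critical│grace87@m┃█  ┠───────────────────┨   
Critical│dave83@ma┃█  ┃          │Next:   ┃   
Medium  │eve57@mai┃█  ┃          │█       ┃   
High    │dave37@ma┃█  ┃          │███     ┃   
Low     │frank54@m┃█@ ┃          │        ┃   
━━━━━━━━━━━━━━━━━━┛███┃          │        ┃   


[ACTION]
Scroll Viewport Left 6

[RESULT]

 ┃ DataTable        ┃                         
 ┠──────────────────┨                         
 ┃Level   │Email    ┃                         
 ┃────────┼─────────┃                         
 ┃Low     │carol90@m┃                         
 ┃Low     │alice64@m┃━━━━━━━━━━━━━━━━━━━━━━━┓ 
 ┃Low     │eve37@mai┃ Sokoban               ┃ 
 ┃High    │hank16@ma┃───┏━━━━━━━━━━━━━━━━━━━┓ 
 ┃Medium  │hank67@ma┃███┃ Tetris            ┃ 
 ┃Critical│grace87@m┃█  ┠───────────────────┨ 
 ┃Critical│dave83@ma┃█  ┃          │Next:   ┃ 
 ┃Medium  │eve57@mai┃█  ┃          │█       ┃ 
 ┃High    │dave37@ma┃█  ┃          │███     ┃ 
 ┃Low     │frank54@m┃█@ ┃          │        ┃ 
 ┗━━━━━━━━━━━━━━━━━━┛███┃          │        ┃ 


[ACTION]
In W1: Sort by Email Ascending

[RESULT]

 ┃ DataTable        ┃                         
 ┠──────────────────┨                         
 ┃Level   │Email    ┃                         
 ┃────────┼─────────┃                         
 ┃High    │alice22@m┃                         
 ┃Low     │alice64@m┃━━━━━━━━━━━━━━━━━━━━━━━┓ 
 ┃Low     │carol90@m┃ Sokoban               ┃ 
 ┃High    │dave37@ma┃───┏━━━━━━━━━━━━━━━━━━━┓ 
 ┃Critical│dave83@ma┃███┃ Tetris            ┃ 
 ┃Low     │eve37@mai┃█  ┠───────────────────┨ 
 ┃Medium  │eve57@mai┃█  ┃          │Next:   ┃ 
 ┃High    │frank49@m┃█  ┃          │█       ┃ 
 ┃Low     │frank54@m┃█  ┃          │███     ┃ 
 ┃Low     │grace48@m┃█@ ┃          │        ┃ 
 ┗━━━━━━━━━━━━━━━━━━┛███┃          │        ┃ 


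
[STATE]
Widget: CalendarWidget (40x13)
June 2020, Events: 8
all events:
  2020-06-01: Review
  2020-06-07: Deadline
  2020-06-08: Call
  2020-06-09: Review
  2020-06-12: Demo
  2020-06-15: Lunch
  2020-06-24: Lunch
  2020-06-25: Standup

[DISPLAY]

               June 2020                
Mo Tu We Th Fr Sa Su                    
 1*  2  3  4  5  6  7*                  
 8*  9* 10 11 12* 13 14                 
15* 16 17 18 19 20 21                   
22 23 24* 25* 26 27 28                  
29 30                                   
                                        
                                        
                                        
                                        
                                        
                                        


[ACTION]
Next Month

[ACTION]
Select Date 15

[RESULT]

               July 2020                
Mo Tu We Th Fr Sa Su                    
       1  2  3  4  5                    
 6  7  8  9 10 11 12                    
13 14 [15] 16 17 18 19                  
20 21 22 23 24 25 26                    
27 28 29 30 31                          
                                        
                                        
                                        
                                        
                                        
                                        


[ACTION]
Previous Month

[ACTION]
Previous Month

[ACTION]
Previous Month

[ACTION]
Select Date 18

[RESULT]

               April 2020               
Mo Tu We Th Fr Sa Su                    
       1  2  3  4  5                    
 6  7  8  9 10 11 12                    
13 14 15 16 17 [18] 19                  
20 21 22 23 24 25 26                    
27 28 29 30                             
                                        
                                        
                                        
                                        
                                        
                                        


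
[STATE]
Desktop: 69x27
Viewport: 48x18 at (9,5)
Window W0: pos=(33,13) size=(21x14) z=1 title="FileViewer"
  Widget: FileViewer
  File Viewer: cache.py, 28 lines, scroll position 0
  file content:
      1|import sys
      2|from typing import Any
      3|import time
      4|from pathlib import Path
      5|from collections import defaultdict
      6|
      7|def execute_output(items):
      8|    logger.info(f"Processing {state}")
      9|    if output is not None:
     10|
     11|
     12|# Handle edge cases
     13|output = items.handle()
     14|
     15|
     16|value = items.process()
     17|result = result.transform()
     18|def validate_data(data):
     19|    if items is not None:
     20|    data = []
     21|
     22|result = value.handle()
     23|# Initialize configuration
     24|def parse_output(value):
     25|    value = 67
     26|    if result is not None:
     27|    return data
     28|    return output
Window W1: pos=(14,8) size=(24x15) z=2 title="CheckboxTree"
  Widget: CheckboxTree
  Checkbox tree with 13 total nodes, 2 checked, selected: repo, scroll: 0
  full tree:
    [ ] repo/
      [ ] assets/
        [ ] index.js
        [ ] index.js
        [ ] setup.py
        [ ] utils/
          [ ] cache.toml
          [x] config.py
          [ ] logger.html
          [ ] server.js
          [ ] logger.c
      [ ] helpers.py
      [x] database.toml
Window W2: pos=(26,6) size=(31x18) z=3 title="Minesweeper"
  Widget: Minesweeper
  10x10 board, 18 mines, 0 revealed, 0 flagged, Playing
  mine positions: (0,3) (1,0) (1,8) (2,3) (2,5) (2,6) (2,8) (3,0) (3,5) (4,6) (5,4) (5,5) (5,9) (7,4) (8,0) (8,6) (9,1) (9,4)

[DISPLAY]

                                                
                 ┏━━━━━━━━━━━━━━━━━━━━━━━━━━━━━┓
                 ┃ Minesweeper                 ┃
     ┏━━━━━━━━━━━┠─────────────────────────────┨
     ┃ CheckboxTr┃■■■■■■■■■■                   ┃
     ┠───────────┃■■■■■■■■■■                   ┃
     ┃>[-] repo/ ┃■■■■■■■■■■                   ┃
     ┃   [-] asse┃■■■■■■■■■■                   ┃
     ┃     [ ] in┃■■■■■■■■■■                   ┃
     ┃     [ ] in┃■■■■■■■■■■                   ┃
     ┃     [ ] se┃■■■■■■■■■■                   ┃
     ┃     [-] ut┃■■■■■■■■■■                   ┃
     ┃       [ ] ┃■■■■■■■■■■                   ┃
     ┃       [x] ┃■■■■■■■■■■                   ┃
     ┃       [ ] ┃                             ┃
     ┃       [ ] ┃                             ┃
     ┃       [ ] ┃                             ┃
     ┗━━━━━━━━━━━┃                             ┃


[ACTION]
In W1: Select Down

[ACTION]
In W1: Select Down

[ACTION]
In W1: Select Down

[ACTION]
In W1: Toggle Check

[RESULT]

                                                
                 ┏━━━━━━━━━━━━━━━━━━━━━━━━━━━━━┓
                 ┃ Minesweeper                 ┃
     ┏━━━━━━━━━━━┠─────────────────────────────┨
     ┃ CheckboxTr┃■■■■■■■■■■                   ┃
     ┠───────────┃■■■■■■■■■■                   ┃
     ┃ [-] repo/ ┃■■■■■■■■■■                   ┃
     ┃   [-] asse┃■■■■■■■■■■                   ┃
     ┃     [ ] in┃■■■■■■■■■■                   ┃
     ┃>    [x] in┃■■■■■■■■■■                   ┃
     ┃     [ ] se┃■■■■■■■■■■                   ┃
     ┃     [-] ut┃■■■■■■■■■■                   ┃
     ┃       [ ] ┃■■■■■■■■■■                   ┃
     ┃       [x] ┃■■■■■■■■■■                   ┃
     ┃       [ ] ┃                             ┃
     ┃       [ ] ┃                             ┃
     ┃       [ ] ┃                             ┃
     ┗━━━━━━━━━━━┃                             ┃


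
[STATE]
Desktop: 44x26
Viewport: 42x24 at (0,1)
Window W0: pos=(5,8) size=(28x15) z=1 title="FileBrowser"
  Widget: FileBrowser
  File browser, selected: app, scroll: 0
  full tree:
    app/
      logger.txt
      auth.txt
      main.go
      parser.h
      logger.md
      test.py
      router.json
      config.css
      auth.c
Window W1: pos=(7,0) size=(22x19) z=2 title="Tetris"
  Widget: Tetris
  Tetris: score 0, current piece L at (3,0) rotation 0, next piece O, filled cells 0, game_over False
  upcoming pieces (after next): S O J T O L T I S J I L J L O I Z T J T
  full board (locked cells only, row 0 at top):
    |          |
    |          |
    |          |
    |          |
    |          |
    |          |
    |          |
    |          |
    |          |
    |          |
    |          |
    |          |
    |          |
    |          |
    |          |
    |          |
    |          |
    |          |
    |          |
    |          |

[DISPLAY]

       ┃ Tetris             ┃             
       ┠────────────────────┨             
       ┃          │Next:    ┃             
       ┃          │▓▓       ┃             
       ┃          │▓▓       ┃             
       ┃          │         ┃             
       ┃          │         ┃             
     ┏━┃          │         ┃━━━┓         
     ┃ ┃          │Score:   ┃   ┃         
     ┠─┃          │0        ┃───┨         
     ┃>┃          │         ┃   ┃         
     ┃ ┃          │         ┃   ┃         
     ┃ ┃          │         ┃   ┃         
     ┃ ┃          │         ┃   ┃         
     ┃ ┃          │         ┃   ┃         
     ┃ ┃          │         ┃   ┃         
     ┃ ┃          │         ┃   ┃         
     ┃ ┗━━━━━━━━━━━━━━━━━━━━┛   ┃         
     ┃    config.css            ┃         
     ┃    auth.c                ┃         
     ┃                          ┃         
     ┗━━━━━━━━━━━━━━━━━━━━━━━━━━┛         
                                          
                                          


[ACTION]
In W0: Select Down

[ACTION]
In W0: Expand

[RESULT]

       ┃ Tetris             ┃             
       ┠────────────────────┨             
       ┃          │Next:    ┃             
       ┃          │▓▓       ┃             
       ┃          │▓▓       ┃             
       ┃          │         ┃             
       ┃          │         ┃             
     ┏━┃          │         ┃━━━┓         
     ┃ ┃          │Score:   ┃   ┃         
     ┠─┃          │0        ┃───┨         
     ┃ ┃          │         ┃   ┃         
     ┃ ┃          │         ┃   ┃         
     ┃ ┃          │         ┃   ┃         
     ┃ ┃          │         ┃   ┃         
     ┃ ┃          │         ┃   ┃         
     ┃ ┃          │         ┃   ┃         
     ┃ ┃          │         ┃   ┃         
     ┃ ┗━━━━━━━━━━━━━━━━━━━━┛   ┃         
     ┃    config.css            ┃         
     ┃    auth.c                ┃         
     ┃                          ┃         
     ┗━━━━━━━━━━━━━━━━━━━━━━━━━━┛         
                                          
                                          


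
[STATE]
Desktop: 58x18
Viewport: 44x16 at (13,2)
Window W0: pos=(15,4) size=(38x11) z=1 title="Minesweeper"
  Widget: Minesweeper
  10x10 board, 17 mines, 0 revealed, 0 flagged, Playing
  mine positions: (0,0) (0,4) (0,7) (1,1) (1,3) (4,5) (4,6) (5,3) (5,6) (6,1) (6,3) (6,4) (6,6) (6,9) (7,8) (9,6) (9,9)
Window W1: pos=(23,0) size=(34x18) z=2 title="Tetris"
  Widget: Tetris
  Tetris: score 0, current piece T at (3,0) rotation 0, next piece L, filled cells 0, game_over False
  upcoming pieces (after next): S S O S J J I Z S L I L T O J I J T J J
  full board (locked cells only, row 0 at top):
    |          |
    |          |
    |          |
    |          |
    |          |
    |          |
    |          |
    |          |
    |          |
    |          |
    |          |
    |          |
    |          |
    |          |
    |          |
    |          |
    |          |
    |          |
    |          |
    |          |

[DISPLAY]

          ┠────────────────────────────────┨
          ┃          │Next:                ┃
  ┏━━━━━━━┃          │  ▒                  ┃
  ┃ Minesw┃          │▒▒▒                  ┃
  ┠───────┃          │                     ┃
  ┃■■■■■■■┃          │                     ┃
  ┃■■■■■■■┃          │                     ┃
  ┃■■■■■■■┃          │Score:               ┃
  ┃■■■■■■■┃          │0                    ┃
  ┃■■■■■■■┃          │                     ┃
  ┃■■■■■■■┃          │                     ┃
  ┃■■■■■■■┃          │                     ┃
  ┗━━━━━━━┃          │                     ┃
          ┃          │                     ┃
          ┃          │                     ┃
          ┗━━━━━━━━━━━━━━━━━━━━━━━━━━━━━━━━┛


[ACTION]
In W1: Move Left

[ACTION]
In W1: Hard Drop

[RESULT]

          ┠────────────────────────────────┨
          ┃          │Next:                ┃
  ┏━━━━━━━┃          │ ░░                  ┃
  ┃ Minesw┃          │░░                   ┃
  ┠───────┃          │                     ┃
  ┃■■■■■■■┃          │                     ┃
  ┃■■■■■■■┃          │                     ┃
  ┃■■■■■■■┃          │Score:               ┃
  ┃■■■■■■■┃          │0                    ┃
  ┃■■■■■■■┃          │                     ┃
  ┃■■■■■■■┃          │                     ┃
  ┃■■■■■■■┃          │                     ┃
  ┗━━━━━━━┃          │                     ┃
          ┃   ▒      │                     ┃
          ┃  ▒▒▒     │                     ┃
          ┗━━━━━━━━━━━━━━━━━━━━━━━━━━━━━━━━┛


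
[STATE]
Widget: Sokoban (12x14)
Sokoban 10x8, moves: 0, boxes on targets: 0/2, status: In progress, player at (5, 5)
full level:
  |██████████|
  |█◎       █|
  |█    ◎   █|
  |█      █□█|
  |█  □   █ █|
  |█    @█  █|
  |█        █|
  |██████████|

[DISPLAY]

██████████  
█◎       █  
█    ◎   █  
█      █□█  
█  □   █ █  
█    @█  █  
█        █  
██████████  
Moves: 0  0/
            
            
            
            
            


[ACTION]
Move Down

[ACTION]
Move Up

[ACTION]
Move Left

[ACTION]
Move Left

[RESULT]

██████████  
█◎       █  
█    ◎   █  
█      █□█  
█  □   █ █  
█  @  █  █  
█        █  
██████████  
Moves: 4  0/
            
            
            
            
            


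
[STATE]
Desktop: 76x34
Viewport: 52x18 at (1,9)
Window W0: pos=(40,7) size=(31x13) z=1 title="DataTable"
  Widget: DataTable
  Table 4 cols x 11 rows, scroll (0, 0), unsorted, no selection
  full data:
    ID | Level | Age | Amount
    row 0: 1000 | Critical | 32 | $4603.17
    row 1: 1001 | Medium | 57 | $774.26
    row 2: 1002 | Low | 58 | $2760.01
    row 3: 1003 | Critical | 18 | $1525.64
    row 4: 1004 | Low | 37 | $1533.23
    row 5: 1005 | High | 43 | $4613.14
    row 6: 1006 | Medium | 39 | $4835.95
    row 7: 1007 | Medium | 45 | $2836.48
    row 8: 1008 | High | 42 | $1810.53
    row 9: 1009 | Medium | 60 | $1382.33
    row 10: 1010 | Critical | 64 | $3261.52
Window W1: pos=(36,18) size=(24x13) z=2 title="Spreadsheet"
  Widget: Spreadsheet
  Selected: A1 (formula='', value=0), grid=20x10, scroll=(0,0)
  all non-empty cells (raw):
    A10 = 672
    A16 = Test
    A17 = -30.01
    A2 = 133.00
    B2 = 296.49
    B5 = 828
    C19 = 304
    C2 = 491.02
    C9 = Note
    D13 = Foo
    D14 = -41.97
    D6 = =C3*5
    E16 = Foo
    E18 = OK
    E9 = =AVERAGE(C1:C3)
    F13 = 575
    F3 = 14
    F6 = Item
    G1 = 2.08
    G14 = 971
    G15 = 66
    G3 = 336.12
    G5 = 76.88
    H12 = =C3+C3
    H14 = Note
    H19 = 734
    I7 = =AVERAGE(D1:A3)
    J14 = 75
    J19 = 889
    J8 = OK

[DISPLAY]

                                       ┠────────────
                                       ┃ID  │Level  
                                       ┃────┼───────
                                       ┃1000│Critica
                                       ┃1001│Medium 
                                       ┃1002│Low    
                                       ┃1003│Critica
                                       ┃1004│Low    
                                       ┃1005│High   
                                   ┏━━━━━━━━━━━━━━━━
                                   ┃ Spreadsheet    
                                   ┠────────────────
                                   ┃A1:             
                                   ┃       A       B
                                   ┃----------------
                                   ┃  1      [0]    
                                   ┃  2      133  29
                                   ┃  3        0    


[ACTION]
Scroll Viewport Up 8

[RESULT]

                                                    
                                                    
                                                    
                                                    
                                                    
                                                    
                                       ┏━━━━━━━━━━━━
                                       ┃ DataTable  
                                       ┠────────────
                                       ┃ID  │Level  
                                       ┃────┼───────
                                       ┃1000│Critica
                                       ┃1001│Medium 
                                       ┃1002│Low    
                                       ┃1003│Critica
                                       ┃1004│Low    
                                       ┃1005│High   
                                   ┏━━━━━━━━━━━━━━━━


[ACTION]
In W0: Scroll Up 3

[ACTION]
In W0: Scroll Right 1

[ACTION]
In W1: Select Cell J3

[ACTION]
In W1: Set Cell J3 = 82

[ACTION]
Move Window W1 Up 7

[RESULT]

                                                    
                                                    
                                                    
                                                    
                                                    
                                                    
                                       ┏━━━━━━━━━━━━
                                       ┃ DataTable  
                                       ┠────────────
                                       ┃ID  │Level  
                                   ┏━━━━━━━━━━━━━━━━
                                   ┃ Spreadsheet    
                                   ┠────────────────
                                   ┃J3: 82          
                                   ┃       A       B
                                   ┃----------------
                                   ┃  1        0    
                                   ┃  2      133  29


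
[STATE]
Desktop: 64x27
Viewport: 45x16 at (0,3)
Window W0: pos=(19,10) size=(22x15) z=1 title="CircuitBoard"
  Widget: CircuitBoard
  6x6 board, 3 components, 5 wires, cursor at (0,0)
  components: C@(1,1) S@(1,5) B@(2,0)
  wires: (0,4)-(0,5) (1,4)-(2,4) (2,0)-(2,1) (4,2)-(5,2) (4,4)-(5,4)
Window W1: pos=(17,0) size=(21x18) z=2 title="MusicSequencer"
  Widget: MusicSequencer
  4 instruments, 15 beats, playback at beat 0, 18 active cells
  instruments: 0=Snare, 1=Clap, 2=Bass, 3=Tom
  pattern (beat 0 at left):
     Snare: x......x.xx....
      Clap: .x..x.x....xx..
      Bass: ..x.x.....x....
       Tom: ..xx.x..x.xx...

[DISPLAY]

                 ┃      ▼123456789012┃       
                 ┃ Snare█······█·██··┃       
                 ┃  Clap·█··█·█····██┃       
                 ┃  Bass··█·█·····█··┃       
                 ┃   Tom··██·█··█·██·┃       
                 ┃                   ┃       
                 ┃                   ┃       
                 ┃                   ┃━━┓    
                 ┃                   ┃  ┃    
                 ┃                   ┃──┨    
                 ┃                   ┃  ┃    
                 ┃                   ┃  ┃    
                 ┃                   ┃  ┃    
                 ┃                   ┃  ┃    
                 ┗━━━━━━━━━━━━━━━━━━━┛  ┃    
                   ┃2   B ─ ·           ┃    


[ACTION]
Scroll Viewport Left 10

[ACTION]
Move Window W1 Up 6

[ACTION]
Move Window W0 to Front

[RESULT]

                 ┃      ▼123456789012┃       
                 ┃ Snare█······█·██··┃       
                 ┃  Clap·█··█·█····██┃       
                 ┃  Bass··█·█·····█··┃       
                 ┃   Tom··██·█··█·██·┃       
                 ┃                   ┃       
                 ┃                   ┃       
                 ┃ ┏━━━━━━━━━━━━━━━━━━━━┓    
                 ┃ ┃ CircuitBoard       ┃    
                 ┃ ┠────────────────────┨    
                 ┃ ┃   0 1 2 3 4 5      ┃    
                 ┃ ┃0  [.]              ┃    
                 ┃ ┃                    ┃    
                 ┃ ┃1       C           ┃    
                 ┗━┃                    ┃    
                   ┃2   B ─ ·           ┃    


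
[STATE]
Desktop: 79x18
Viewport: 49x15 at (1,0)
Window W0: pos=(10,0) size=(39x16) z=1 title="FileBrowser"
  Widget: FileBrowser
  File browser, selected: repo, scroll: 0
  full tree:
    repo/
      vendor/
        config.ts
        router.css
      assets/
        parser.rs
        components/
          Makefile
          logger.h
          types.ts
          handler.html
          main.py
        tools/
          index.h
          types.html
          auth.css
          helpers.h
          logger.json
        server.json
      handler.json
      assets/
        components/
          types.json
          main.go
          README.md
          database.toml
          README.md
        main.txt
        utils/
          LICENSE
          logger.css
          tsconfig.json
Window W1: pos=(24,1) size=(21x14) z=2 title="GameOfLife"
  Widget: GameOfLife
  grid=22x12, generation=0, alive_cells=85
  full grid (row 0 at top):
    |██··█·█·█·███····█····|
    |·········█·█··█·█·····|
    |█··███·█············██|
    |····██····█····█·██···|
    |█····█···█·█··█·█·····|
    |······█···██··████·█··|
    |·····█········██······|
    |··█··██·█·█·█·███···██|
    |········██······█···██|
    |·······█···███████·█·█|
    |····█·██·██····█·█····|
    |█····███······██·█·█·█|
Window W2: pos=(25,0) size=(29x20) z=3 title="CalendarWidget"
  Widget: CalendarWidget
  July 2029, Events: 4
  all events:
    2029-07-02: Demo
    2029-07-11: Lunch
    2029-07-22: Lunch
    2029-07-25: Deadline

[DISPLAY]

         ┏━━━━━━━━━━━━━━┏━━━━━━━━━━━━━━━━━━━━━━━━
         ┃ FileBrowser ┏┃ CalendarWidget         
         ┠─────────────┃┠────────────────────────
         ┃> [-] repo/  ┠┃         July 2029      
         ┃    [+] vendo┃┃Mo Tu We Th Fr Sa Su    
         ┃    [+] asset┃┃                   1    
         ┃    handler.j┃┃ 2*  3  4  5  6  7  8   
         ┃    [+] asset┃┃ 9 10 11* 12 13 14 15   
         ┃             ┃┃16 17 18 19 20 21 22*   
         ┃             ┃┃23 24 25* 26 27 28 29   
         ┃             ┃┃30 31                   
         ┃             ┃┃                        
         ┃             ┃┃                        
         ┃             ┃┃                        
         ┃             ┗┃                        


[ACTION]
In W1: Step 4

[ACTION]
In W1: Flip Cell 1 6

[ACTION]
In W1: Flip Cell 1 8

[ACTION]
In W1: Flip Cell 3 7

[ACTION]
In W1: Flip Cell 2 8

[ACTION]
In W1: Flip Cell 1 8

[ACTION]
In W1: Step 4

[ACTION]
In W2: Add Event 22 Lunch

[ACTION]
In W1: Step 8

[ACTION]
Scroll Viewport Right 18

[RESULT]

━━━━━━┏━━━━━━━━━━━━━━━━━━━━━━━━━━━┓              
wser ┏┃ CalendarWidget            ┃              
─────┃┠───────────────────────────┨              
po/  ┠┃         July 2029         ┃              
vendo┃┃Mo Tu We Th Fr Sa Su       ┃              
asset┃┃                   1       ┃              
ler.j┃┃ 2*  3  4  5  6  7  8      ┃              
asset┃┃ 9 10 11* 12 13 14 15      ┃              
     ┃┃16 17 18 19 20 21 22*      ┃              
     ┃┃23 24 25* 26 27 28 29      ┃              
     ┃┃30 31                      ┃              
     ┃┃                           ┃              
     ┃┃                           ┃              
     ┃┃                           ┃              
     ┗┃                           ┃              


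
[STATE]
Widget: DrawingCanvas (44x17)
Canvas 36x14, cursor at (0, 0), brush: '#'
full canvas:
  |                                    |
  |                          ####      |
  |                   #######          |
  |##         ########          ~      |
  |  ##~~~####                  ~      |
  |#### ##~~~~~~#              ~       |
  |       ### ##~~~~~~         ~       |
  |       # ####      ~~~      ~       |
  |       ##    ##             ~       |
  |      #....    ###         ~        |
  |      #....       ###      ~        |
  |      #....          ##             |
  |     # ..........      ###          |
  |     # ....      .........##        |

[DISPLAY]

+                                           
                          ####              
                   #######                  
##         ########          ~              
  ##~~~####                  ~              
#### ##~~~~~~#              ~               
       ### ##~~~~~~         ~               
       # ####      ~~~      ~               
       ##    ##             ~               
      #....    ###         ~                
      #....       ###      ~                
      #....          ##                     
     # ..........      ###                  
     # ....      .........##                
                                            
                                            
                                            


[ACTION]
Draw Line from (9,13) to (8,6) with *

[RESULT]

+                                           
                          ####              
                   #######                  
##         ########          ~              
  ##~~~####                  ~              
#### ##~~~~~~#              ~               
       ### ##~~~~~~         ~               
       # ####      ~~~      ~               
      ****   ##             ~               
      #...**** ###         ~                
      #....       ###      ~                
      #....          ##                     
     # ..........      ###                  
     # ....      .........##                
                                            
                                            
                                            


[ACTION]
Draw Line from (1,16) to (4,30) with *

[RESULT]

+                                           
                ***       ####              
                   *****##                  
##         ########     **** ~              
  ##~~~####                 ***             
#### ##~~~~~~#              ~               
       ### ##~~~~~~         ~               
       # ####      ~~~      ~               
      ****   ##             ~               
      #...**** ###         ~                
      #....       ###      ~                
      #....          ##                     
     # ..........      ###                  
     # ....      .........##                
                                            
                                            
                                            


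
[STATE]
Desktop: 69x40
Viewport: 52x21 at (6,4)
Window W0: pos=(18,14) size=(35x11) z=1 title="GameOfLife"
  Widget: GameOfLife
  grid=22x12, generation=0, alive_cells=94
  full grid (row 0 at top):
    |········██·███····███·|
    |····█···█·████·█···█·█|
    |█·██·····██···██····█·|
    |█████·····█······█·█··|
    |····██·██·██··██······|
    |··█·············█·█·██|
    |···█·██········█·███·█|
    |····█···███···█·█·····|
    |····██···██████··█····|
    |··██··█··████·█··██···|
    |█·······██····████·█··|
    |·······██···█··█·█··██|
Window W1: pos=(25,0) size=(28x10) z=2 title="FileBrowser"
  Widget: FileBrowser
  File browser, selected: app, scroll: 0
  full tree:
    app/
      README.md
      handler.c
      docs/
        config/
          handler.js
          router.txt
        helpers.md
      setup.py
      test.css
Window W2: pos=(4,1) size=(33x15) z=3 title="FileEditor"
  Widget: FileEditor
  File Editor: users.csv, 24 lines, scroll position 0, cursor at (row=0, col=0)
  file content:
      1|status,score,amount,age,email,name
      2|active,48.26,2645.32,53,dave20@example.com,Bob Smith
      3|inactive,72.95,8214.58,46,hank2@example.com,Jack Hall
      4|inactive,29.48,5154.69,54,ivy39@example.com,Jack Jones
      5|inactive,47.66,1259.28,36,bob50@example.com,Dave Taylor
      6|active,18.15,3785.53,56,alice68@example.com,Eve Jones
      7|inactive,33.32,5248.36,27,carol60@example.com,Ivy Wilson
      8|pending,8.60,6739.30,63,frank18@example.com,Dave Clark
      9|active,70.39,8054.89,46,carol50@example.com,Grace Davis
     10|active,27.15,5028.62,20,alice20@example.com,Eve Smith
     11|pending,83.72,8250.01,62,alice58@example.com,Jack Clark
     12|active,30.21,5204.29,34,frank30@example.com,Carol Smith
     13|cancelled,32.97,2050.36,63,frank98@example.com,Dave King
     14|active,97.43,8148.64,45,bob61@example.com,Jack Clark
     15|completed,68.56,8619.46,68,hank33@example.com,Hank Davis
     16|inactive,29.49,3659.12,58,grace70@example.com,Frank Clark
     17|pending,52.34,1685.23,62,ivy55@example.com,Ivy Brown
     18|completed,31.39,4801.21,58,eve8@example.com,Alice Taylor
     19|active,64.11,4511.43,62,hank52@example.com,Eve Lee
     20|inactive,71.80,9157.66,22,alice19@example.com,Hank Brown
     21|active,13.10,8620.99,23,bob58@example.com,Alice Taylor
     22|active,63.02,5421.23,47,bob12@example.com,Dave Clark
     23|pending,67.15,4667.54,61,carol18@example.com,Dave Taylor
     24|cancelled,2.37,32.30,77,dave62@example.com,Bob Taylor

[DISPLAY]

tatus,score,amount,age,email,▲┃md             ┃     
ctive,48.26,2645.32,53,dave20█┃.c             ┃     
nactive,72.95,8214.58,46,hank░┃s/             ┃     
nactive,29.48,5154.69,54,ivy3░┃y              ┃     
nactive,47.66,1259.28,36,bob5░┃s              ┃     
ctive,18.15,3785.53,56,alice6░┃━━━━━━━━━━━━━━━┛     
nactive,33.32,5248.36,27,caro░┃                     
ending,8.60,6739.30,63,frank1░┃                     
ctive,70.39,8054.89,46,carol5░┃                     
ctive,27.15,5028.62,20,alice2░┃                     
ending,83.72,8250.01,62,alice▼┃━━━━━━━━━━━━━━━┓     
━━━━━━━━━━━━━━━━━━━━━━━━━━━━━━┛               ┃     
            ┠─────────────────────────────────┨     
            ┃Gen: 0                           ┃     
            ┃█████·····█······█·█··           ┃     
            ┃····██·██·██··██······           ┃     
            ┃··█·············█·█·██           ┃     
            ┃···█·██········█·███·█           ┃     
            ┃····█···███···█·█·····           ┃     
            ┃····██···██████··█····           ┃     
            ┗━━━━━━━━━━━━━━━━━━━━━━━━━━━━━━━━━┛     


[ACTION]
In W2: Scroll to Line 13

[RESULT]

ancelled,32.97,2050.36,63,fra▲┃md             ┃     
ctive,97.43,8148.64,45,bob61@░┃.c             ┃     
ompleted,68.56,8619.46,68,han░┃s/             ┃     
nactive,29.49,3659.12,58,grac░┃y              ┃     
ending,52.34,1685.23,62,ivy55░┃s              ┃     
ompleted,31.39,4801.21,58,eve░┃━━━━━━━━━━━━━━━┛     
ctive,64.11,4511.43,62,hank52░┃                     
nactive,71.80,9157.66,22,alic░┃                     
ctive,13.10,8620.99,23,bob58@░┃                     
ctive,63.02,5421.23,47,bob12@█┃                     
ending,67.15,4667.54,61,carol▼┃━━━━━━━━━━━━━━━┓     
━━━━━━━━━━━━━━━━━━━━━━━━━━━━━━┛               ┃     
            ┠─────────────────────────────────┨     
            ┃Gen: 0                           ┃     
            ┃█████·····█······█·█··           ┃     
            ┃····██·██·██··██······           ┃     
            ┃··█·············█·█·██           ┃     
            ┃···█·██········█·███·█           ┃     
            ┃····█···███···█·█·····           ┃     
            ┃····██···██████··█····           ┃     
            ┗━━━━━━━━━━━━━━━━━━━━━━━━━━━━━━━━━┛     


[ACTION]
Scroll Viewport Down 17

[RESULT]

            ┃····██·██·██··██······           ┃     
            ┃··█·············█·█·██           ┃     
            ┃···█·██········█·███·█           ┃     
            ┃····█···███···█·█·····           ┃     
            ┃····██···██████··█····           ┃     
            ┗━━━━━━━━━━━━━━━━━━━━━━━━━━━━━━━━━┛     
                                                    
                                                    
                                                    
                                                    
                                                    
                                                    
                                                    
                                                    
                                                    
                                                    
                                                    
                                                    
                                                    
                                                    
                                                    


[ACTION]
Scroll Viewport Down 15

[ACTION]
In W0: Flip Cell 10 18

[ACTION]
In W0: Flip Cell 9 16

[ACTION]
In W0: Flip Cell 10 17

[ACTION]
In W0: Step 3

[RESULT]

            ┃···█··█·····██······██           ┃     
            ┃··██······█··███·██··█           ┃     
            ┃··██·█··██·········█··           ┃     
            ┃··███·······█···██·██·           ┃     
            ┃····███·····██···█··█·           ┃     
            ┗━━━━━━━━━━━━━━━━━━━━━━━━━━━━━━━━━┛     
                                                    
                                                    
                                                    
                                                    
                                                    
                                                    
                                                    
                                                    
                                                    
                                                    
                                                    
                                                    
                                                    
                                                    
                                                    
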